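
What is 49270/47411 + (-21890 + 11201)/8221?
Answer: -7825193/29981987 ≈ -0.26100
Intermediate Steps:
49270/47411 + (-21890 + 11201)/8221 = 49270*(1/47411) - 10689*1/8221 = 3790/3647 - 10689/8221 = -7825193/29981987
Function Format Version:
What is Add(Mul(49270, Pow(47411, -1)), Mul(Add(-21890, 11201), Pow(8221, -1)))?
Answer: Rational(-7825193, 29981987) ≈ -0.26100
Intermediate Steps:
Add(Mul(49270, Pow(47411, -1)), Mul(Add(-21890, 11201), Pow(8221, -1))) = Add(Mul(49270, Rational(1, 47411)), Mul(-10689, Rational(1, 8221))) = Add(Rational(3790, 3647), Rational(-10689, 8221)) = Rational(-7825193, 29981987)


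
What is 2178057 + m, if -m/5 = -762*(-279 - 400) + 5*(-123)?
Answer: -405858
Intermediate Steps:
m = -2583915 (m = -5*(-762*(-279 - 400) + 5*(-123)) = -5*(-762*(-679) - 615) = -5*(517398 - 615) = -5*516783 = -2583915)
2178057 + m = 2178057 - 2583915 = -405858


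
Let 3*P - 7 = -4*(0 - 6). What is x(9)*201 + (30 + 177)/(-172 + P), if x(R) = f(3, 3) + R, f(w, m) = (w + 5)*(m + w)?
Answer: 5556024/485 ≈ 11456.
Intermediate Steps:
f(w, m) = (5 + w)*(m + w)
P = 31/3 (P = 7/3 + (-4*(0 - 6))/3 = 7/3 + (-4*(-6))/3 = 7/3 + (⅓)*24 = 7/3 + 8 = 31/3 ≈ 10.333)
x(R) = 48 + R (x(R) = (3² + 5*3 + 5*3 + 3*3) + R = (9 + 15 + 15 + 9) + R = 48 + R)
x(9)*201 + (30 + 177)/(-172 + P) = (48 + 9)*201 + (30 + 177)/(-172 + 31/3) = 57*201 + 207/(-485/3) = 11457 + 207*(-3/485) = 11457 - 621/485 = 5556024/485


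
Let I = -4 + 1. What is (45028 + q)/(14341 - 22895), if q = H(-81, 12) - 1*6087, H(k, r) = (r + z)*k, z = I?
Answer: -19106/4277 ≈ -4.4671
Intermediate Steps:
I = -3
z = -3
H(k, r) = k*(-3 + r) (H(k, r) = (r - 3)*k = (-3 + r)*k = k*(-3 + r))
q = -6816 (q = -81*(-3 + 12) - 1*6087 = -81*9 - 6087 = -729 - 6087 = -6816)
(45028 + q)/(14341 - 22895) = (45028 - 6816)/(14341 - 22895) = 38212/(-8554) = 38212*(-1/8554) = -19106/4277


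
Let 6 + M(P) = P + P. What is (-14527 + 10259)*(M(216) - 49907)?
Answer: 211184908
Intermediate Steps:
M(P) = -6 + 2*P (M(P) = -6 + (P + P) = -6 + 2*P)
(-14527 + 10259)*(M(216) - 49907) = (-14527 + 10259)*((-6 + 2*216) - 49907) = -4268*((-6 + 432) - 49907) = -4268*(426 - 49907) = -4268*(-49481) = 211184908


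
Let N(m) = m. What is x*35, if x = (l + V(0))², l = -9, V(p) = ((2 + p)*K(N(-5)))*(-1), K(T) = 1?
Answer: 4235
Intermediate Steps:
V(p) = -2 - p (V(p) = ((2 + p)*1)*(-1) = (2 + p)*(-1) = -2 - p)
x = 121 (x = (-9 + (-2 - 1*0))² = (-9 + (-2 + 0))² = (-9 - 2)² = (-11)² = 121)
x*35 = 121*35 = 4235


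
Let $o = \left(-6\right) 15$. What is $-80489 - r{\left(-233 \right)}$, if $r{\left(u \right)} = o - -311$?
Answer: $-80710$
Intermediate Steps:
$o = -90$
$r{\left(u \right)} = 221$ ($r{\left(u \right)} = -90 - -311 = -90 + 311 = 221$)
$-80489 - r{\left(-233 \right)} = -80489 - 221 = -80710$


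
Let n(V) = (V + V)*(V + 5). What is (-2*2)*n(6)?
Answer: -528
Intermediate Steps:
n(V) = 2*V*(5 + V) (n(V) = (2*V)*(5 + V) = 2*V*(5 + V))
(-2*2)*n(6) = (-2*2)*(2*6*(5 + 6)) = -8*6*11 = -4*132 = -528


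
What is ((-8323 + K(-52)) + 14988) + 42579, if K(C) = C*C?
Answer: 51948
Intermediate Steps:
K(C) = C²
((-8323 + K(-52)) + 14988) + 42579 = ((-8323 + (-52)²) + 14988) + 42579 = ((-8323 + 2704) + 14988) + 42579 = (-5619 + 14988) + 42579 = 9369 + 42579 = 51948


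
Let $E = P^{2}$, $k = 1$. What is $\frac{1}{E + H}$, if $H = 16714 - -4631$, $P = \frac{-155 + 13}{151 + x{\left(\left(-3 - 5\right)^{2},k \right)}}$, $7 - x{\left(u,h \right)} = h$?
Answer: $\frac{24649}{526153069} \approx 4.6848 \cdot 10^{-5}$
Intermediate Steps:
$x{\left(u,h \right)} = 7 - h$
$P = - \frac{142}{157}$ ($P = \frac{-155 + 13}{151 + \left(7 - 1\right)} = - \frac{142}{151 + \left(7 - 1\right)} = - \frac{142}{151 + 6} = - \frac{142}{157} \approx -0.90446$)
$H = 21345$ ($H = 16714 + 4631 = 21345$)
$E = \frac{20164}{24649}$ ($E = \left(- \frac{142}{157}\right)^{2} = \frac{20164}{24649} \approx 0.81805$)
$\frac{1}{E + H} = \frac{1}{\frac{20164}{24649} + 21345} = \frac{1}{\frac{526153069}{24649}} = \frac{24649}{526153069}$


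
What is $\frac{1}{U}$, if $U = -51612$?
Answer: $- \frac{1}{51612} \approx -1.9375 \cdot 10^{-5}$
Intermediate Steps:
$\frac{1}{U} = \frac{1}{-51612} = - \frac{1}{51612}$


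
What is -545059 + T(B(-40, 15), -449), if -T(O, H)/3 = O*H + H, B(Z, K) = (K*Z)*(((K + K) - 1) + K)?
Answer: -36104512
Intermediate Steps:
B(Z, K) = K*Z*(-1 + 3*K) (B(Z, K) = (K*Z)*((2*K - 1) + K) = (K*Z)*((-1 + 2*K) + K) = (K*Z)*(-1 + 3*K) = K*Z*(-1 + 3*K))
T(O, H) = -3*H - 3*H*O (T(O, H) = -3*(O*H + H) = -3*(H*O + H) = -3*(H + H*O) = -3*H - 3*H*O)
-545059 + T(B(-40, 15), -449) = -545059 - 3*(-449)*(1 + 15*(-40)*(-1 + 3*15)) = -545059 - 3*(-449)*(1 + 15*(-40)*(-1 + 45)) = -545059 - 3*(-449)*(1 + 15*(-40)*44) = -545059 - 3*(-449)*(1 - 26400) = -545059 - 3*(-449)*(-26399) = -545059 - 35559453 = -36104512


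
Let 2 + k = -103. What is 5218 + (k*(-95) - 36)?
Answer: 15157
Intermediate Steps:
k = -105 (k = -2 - 103 = -105)
5218 + (k*(-95) - 36) = 5218 + (-105*(-95) - 36) = 5218 + (9975 - 36) = 5218 + 9939 = 15157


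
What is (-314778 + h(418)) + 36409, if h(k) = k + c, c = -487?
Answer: -278438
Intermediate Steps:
h(k) = -487 + k (h(k) = k - 487 = -487 + k)
(-314778 + h(418)) + 36409 = (-314778 + (-487 + 418)) + 36409 = (-314778 - 69) + 36409 = -314847 + 36409 = -278438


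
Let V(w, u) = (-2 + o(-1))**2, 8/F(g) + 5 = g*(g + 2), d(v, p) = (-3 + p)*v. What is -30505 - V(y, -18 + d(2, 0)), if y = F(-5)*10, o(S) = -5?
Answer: -30554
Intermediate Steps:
d(v, p) = v*(-3 + p)
F(g) = 8/(-5 + g*(2 + g)) (F(g) = 8/(-5 + g*(g + 2)) = 8/(-5 + g*(2 + g)))
y = 8 (y = (8/(-5 + (-5)**2 + 2*(-5)))*10 = (8/(-5 + 25 - 10))*10 = (8/10)*10 = (8*(1/10))*10 = (4/5)*10 = 8)
V(w, u) = 49 (V(w, u) = (-2 - 5)**2 = (-7)**2 = 49)
-30505 - V(y, -18 + d(2, 0)) = -30505 - 1*49 = -30505 - 49 = -30554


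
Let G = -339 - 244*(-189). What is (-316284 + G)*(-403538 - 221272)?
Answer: 169015478670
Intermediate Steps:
G = 45777 (G = -339 + 46116 = 45777)
(-316284 + G)*(-403538 - 221272) = (-316284 + 45777)*(-403538 - 221272) = -270507*(-624810) = 169015478670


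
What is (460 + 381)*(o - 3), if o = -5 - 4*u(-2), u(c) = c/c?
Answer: -10092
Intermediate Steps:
u(c) = 1
o = -9 (o = -5 - 4*1 = -5 - 4 = -9)
(460 + 381)*(o - 3) = (460 + 381)*(-9 - 3) = 841*(-12) = -10092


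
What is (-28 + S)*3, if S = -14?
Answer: -126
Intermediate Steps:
(-28 + S)*3 = (-28 - 14)*3 = -42*3 = -126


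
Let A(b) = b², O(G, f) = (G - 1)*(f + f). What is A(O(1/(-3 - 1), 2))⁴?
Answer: 390625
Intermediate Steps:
O(G, f) = 2*f*(-1 + G) (O(G, f) = (-1 + G)*(2*f) = 2*f*(-1 + G))
A(O(1/(-3 - 1), 2))⁴ = ((2*2*(-1 + 1/(-3 - 1)))²)⁴ = ((2*2*(-1 + 1/(-4)))²)⁴ = ((2*2*(-1 - ¼))²)⁴ = ((2*2*(-5/4))²)⁴ = ((-5)²)⁴ = 25⁴ = 390625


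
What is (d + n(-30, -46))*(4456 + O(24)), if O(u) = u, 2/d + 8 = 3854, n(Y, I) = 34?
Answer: 292915840/1923 ≈ 1.5232e+5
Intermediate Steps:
d = 1/1923 (d = 2/(-8 + 3854) = 2/3846 = 2*(1/3846) = 1/1923 ≈ 0.00052002)
(d + n(-30, -46))*(4456 + O(24)) = (1/1923 + 34)*(4456 + 24) = (65383/1923)*4480 = 292915840/1923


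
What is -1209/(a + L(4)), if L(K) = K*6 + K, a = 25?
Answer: -1209/53 ≈ -22.811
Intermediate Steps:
L(K) = 7*K (L(K) = 6*K + K = 7*K)
-1209/(a + L(4)) = -1209/(25 + 7*4) = -1209/(25 + 28) = -1209/53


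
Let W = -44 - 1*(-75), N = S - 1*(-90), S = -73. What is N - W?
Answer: -14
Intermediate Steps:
N = 17 (N = -73 - 1*(-90) = -73 + 90 = 17)
W = 31 (W = -44 + 75 = 31)
N - W = 17 - 1*31 = 17 - 31 = -14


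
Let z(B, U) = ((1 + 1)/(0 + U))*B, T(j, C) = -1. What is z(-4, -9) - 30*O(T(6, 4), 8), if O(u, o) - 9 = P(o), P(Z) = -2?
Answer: -1882/9 ≈ -209.11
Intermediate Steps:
O(u, o) = 7 (O(u, o) = 9 - 2 = 7)
z(B, U) = 2*B/U (z(B, U) = (2/U)*B = 2*B/U)
z(-4, -9) - 30*O(T(6, 4), 8) = 2*(-4)/(-9) - 30*7 = 2*(-4)*(-⅑) - 210 = 8/9 - 210 = -1882/9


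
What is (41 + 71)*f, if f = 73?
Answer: 8176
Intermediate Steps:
(41 + 71)*f = (41 + 71)*73 = 112*73 = 8176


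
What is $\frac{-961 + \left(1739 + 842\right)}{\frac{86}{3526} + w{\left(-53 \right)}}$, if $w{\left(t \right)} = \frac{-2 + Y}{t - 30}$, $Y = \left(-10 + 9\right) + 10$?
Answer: $- \frac{459405}{17} \approx -27024.0$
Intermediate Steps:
$Y = 9$ ($Y = -1 + 10 = 9$)
$w{\left(t \right)} = \frac{7}{-30 + t}$ ($w{\left(t \right)} = \frac{-2 + 9}{t - 30} = \frac{7}{-30 + t}$)
$\frac{-961 + \left(1739 + 842\right)}{\frac{86}{3526} + w{\left(-53 \right)}} = \frac{-961 + \left(1739 + 842\right)}{\frac{86}{3526} + \frac{7}{-30 - 53}} = \frac{-961 + 2581}{86 \cdot \frac{1}{3526} + \frac{7}{-83}} = \frac{1620}{\frac{1}{41} + 7 \left(- \frac{1}{83}\right)} = \frac{1620}{\frac{1}{41} - \frac{7}{83}} = \frac{1620}{- \frac{204}{3403}} = 1620 \left(- \frac{3403}{204}\right) = - \frac{459405}{17}$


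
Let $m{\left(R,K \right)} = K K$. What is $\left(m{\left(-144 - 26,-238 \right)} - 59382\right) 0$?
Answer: $0$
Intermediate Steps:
$m{\left(R,K \right)} = K^{2}$
$\left(m{\left(-144 - 26,-238 \right)} - 59382\right) 0 = \left(\left(-238\right)^{2} - 59382\right) 0 = \left(56644 - 59382\right) 0 = \left(-2738\right) 0 = 0$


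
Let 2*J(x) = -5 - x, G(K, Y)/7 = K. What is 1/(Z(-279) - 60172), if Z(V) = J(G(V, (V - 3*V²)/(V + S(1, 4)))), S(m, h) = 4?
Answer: -1/59198 ≈ -1.6892e-5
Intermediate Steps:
G(K, Y) = 7*K
J(x) = -5/2 - x/2 (J(x) = (-5 - x)/2 = -5/2 - x/2)
Z(V) = -5/2 - 7*V/2
1/(Z(-279) - 60172) = 1/((-5/2 - 7/2*(-279)) - 60172) = 1/((-5/2 + 1953/2) - 60172) = 1/(974 - 60172) = 1/(-59198) = -1/59198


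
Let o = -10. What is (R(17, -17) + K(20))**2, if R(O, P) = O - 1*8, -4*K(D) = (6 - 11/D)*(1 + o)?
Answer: 2893401/6400 ≈ 452.09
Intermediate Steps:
K(D) = 27/2 - 99/(4*D) (K(D) = -(6 - 11/D)*(1 - 10)/4 = -(6 - 11/D)*(-9)/4 = -(-54 + 99/D)/4 = 27/2 - 99/(4*D))
R(O, P) = -8 + O (R(O, P) = O - 8 = -8 + O)
(R(17, -17) + K(20))**2 = ((-8 + 17) + (9/4)*(-11 + 6*20)/20)**2 = (9 + (9/4)*(1/20)*(-11 + 120))**2 = (9 + (9/4)*(1/20)*109)**2 = (9 + 981/80)**2 = (1701/80)**2 = 2893401/6400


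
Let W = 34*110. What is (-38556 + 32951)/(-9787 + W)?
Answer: 5605/6047 ≈ 0.92691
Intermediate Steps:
W = 3740
(-38556 + 32951)/(-9787 + W) = (-38556 + 32951)/(-9787 + 3740) = -5605/(-6047) = -5605*(-1/6047) = 5605/6047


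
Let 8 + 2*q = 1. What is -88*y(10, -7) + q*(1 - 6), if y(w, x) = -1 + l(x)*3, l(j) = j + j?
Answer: 7603/2 ≈ 3801.5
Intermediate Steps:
q = -7/2 (q = -4 + (1/2)*1 = -4 + 1/2 = -7/2 ≈ -3.5000)
l(j) = 2*j
y(w, x) = -1 + 6*x (y(w, x) = -1 + (2*x)*3 = -1 + 6*x)
-88*y(10, -7) + q*(1 - 6) = -88*(-1 + 6*(-7)) - 7*(1 - 6)/2 = -88*(-1 - 42) - 7/2*(-5) = -88*(-43) + 35/2 = 3784 + 35/2 = 7603/2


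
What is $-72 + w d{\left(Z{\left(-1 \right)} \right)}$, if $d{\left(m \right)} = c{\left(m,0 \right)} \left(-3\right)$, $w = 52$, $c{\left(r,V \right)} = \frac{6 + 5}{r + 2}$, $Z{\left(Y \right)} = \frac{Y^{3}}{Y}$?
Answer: $-644$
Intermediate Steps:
$Z{\left(Y \right)} = Y^{2}$
$c{\left(r,V \right)} = \frac{11}{2 + r}$
$d{\left(m \right)} = - \frac{33}{2 + m}$ ($d{\left(m \right)} = \frac{11}{2 + m} \left(-3\right) = - \frac{33}{2 + m}$)
$-72 + w d{\left(Z{\left(-1 \right)} \right)} = -72 + 52 \left(- \frac{33}{2 + \left(-1\right)^{2}}\right) = -72 + 52 \left(- \frac{33}{2 + 1}\right) = -72 + 52 \left(- \frac{33}{3}\right) = -72 + 52 \left(\left(-33\right) \frac{1}{3}\right) = -72 + 52 \left(-11\right) = -72 - 572 = -644$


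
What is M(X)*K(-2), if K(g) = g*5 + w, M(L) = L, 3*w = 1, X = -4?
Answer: 116/3 ≈ 38.667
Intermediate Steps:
w = ⅓ (w = (⅓)*1 = ⅓ ≈ 0.33333)
K(g) = ⅓ + 5*g (K(g) = g*5 + ⅓ = 5*g + ⅓ = ⅓ + 5*g)
M(X)*K(-2) = -4*(⅓ + 5*(-2)) = -4*(⅓ - 10) = -4*(-29/3) = 116/3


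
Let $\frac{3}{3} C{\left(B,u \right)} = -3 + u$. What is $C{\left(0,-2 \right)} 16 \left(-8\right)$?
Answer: $640$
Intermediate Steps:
$C{\left(B,u \right)} = -3 + u$
$C{\left(0,-2 \right)} 16 \left(-8\right) = \left(-3 - 2\right) 16 \left(-8\right) = \left(-5\right) 16 \left(-8\right) = \left(-80\right) \left(-8\right) = 640$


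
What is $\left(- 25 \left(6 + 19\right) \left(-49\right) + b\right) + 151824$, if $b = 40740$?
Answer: $223189$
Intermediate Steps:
$\left(- 25 \left(6 + 19\right) \left(-49\right) + b\right) + 151824 = \left(- 25 \left(6 + 19\right) \left(-49\right) + 40740\right) + 151824 = \left(\left(-25\right) 25 \left(-49\right) + 40740\right) + 151824 = \left(\left(-625\right) \left(-49\right) + 40740\right) + 151824 = \left(30625 + 40740\right) + 151824 = 71365 + 151824 = 223189$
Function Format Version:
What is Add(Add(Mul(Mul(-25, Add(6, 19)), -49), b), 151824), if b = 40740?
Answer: 223189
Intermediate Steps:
Add(Add(Mul(Mul(-25, Add(6, 19)), -49), b), 151824) = Add(Add(Mul(Mul(-25, Add(6, 19)), -49), 40740), 151824) = Add(Add(Mul(Mul(-25, 25), -49), 40740), 151824) = Add(Add(Mul(-625, -49), 40740), 151824) = Add(Add(30625, 40740), 151824) = Add(71365, 151824) = 223189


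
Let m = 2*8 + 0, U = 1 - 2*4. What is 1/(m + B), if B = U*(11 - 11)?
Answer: 1/16 ≈ 0.062500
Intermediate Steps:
U = -7 (U = 1 - 8 = -7)
m = 16 (m = 16 + 0 = 16)
B = 0 (B = -7*(11 - 11) = -7*0 = 0)
1/(m + B) = 1/(16 + 0) = 1/16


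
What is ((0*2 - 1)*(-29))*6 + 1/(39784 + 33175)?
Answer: 12694867/72959 ≈ 174.00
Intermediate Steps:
((0*2 - 1)*(-29))*6 + 1/(39784 + 33175) = ((0 - 1)*(-29))*6 + 1/72959 = -1*(-29)*6 + 1/72959 = 29*6 + 1/72959 = 174 + 1/72959 = 12694867/72959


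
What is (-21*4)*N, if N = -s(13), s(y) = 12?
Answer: 1008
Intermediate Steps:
N = -12 (N = -1*12 = -12)
(-21*4)*N = -21*4*(-12) = -84*(-12) = 1008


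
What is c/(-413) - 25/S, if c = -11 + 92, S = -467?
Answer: -27502/192871 ≈ -0.14259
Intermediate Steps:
c = 81
c/(-413) - 25/S = 81/(-413) - 25/(-467) = 81*(-1/413) - 25*(-1/467) = -81/413 + 25/467 = -27502/192871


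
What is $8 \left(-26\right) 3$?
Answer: $-624$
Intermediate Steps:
$8 \left(-26\right) 3 = \left(-208\right) 3 = -624$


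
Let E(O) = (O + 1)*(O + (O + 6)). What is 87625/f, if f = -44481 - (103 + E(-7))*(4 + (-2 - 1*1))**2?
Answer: -87625/44632 ≈ -1.9633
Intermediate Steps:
E(O) = (1 + O)*(6 + 2*O) (E(O) = (1 + O)*(O + (6 + O)) = (1 + O)*(6 + 2*O))
f = -44632 (f = -44481 - (103 + (6 + 2*(-7)**2 + 8*(-7)))*(4 + (-2 - 1*1))**2 = -44481 - (103 + (6 + 2*49 - 56))*(4 + (-2 - 1))**2 = -44481 - (103 + (6 + 98 - 56))*(4 - 3)**2 = -44481 - (103 + 48)*1**2 = -44481 - 151 = -44632)
87625/f = 87625/(-44632) = 87625*(-1/44632) = -87625/44632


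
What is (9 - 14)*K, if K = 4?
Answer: -20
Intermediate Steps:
(9 - 14)*K = (9 - 14)*4 = -5*4 = -20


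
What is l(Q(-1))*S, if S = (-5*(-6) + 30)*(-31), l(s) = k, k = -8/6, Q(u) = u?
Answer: 2480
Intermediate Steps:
k = -4/3 (k = -8*1/6 = -4/3 ≈ -1.3333)
l(s) = -4/3
S = -1860 (S = (30 + 30)*(-31) = 60*(-31) = -1860)
l(Q(-1))*S = -4/3*(-1860) = 2480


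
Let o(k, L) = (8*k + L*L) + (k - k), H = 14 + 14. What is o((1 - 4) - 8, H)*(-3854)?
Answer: -2682384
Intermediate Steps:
H = 28
o(k, L) = L**2 + 8*k (o(k, L) = (8*k + L**2) + 0 = (L**2 + 8*k) + 0 = L**2 + 8*k)
o((1 - 4) - 8, H)*(-3854) = (28**2 + 8*((1 - 4) - 8))*(-3854) = (784 + 8*(-3 - 8))*(-3854) = (784 + 8*(-11))*(-3854) = (784 - 88)*(-3854) = 696*(-3854) = -2682384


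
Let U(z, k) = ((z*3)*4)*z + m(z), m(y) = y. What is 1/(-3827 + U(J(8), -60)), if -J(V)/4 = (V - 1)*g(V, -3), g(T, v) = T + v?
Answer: 1/231233 ≈ 4.3246e-6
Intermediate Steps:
J(V) = -4*(-1 + V)*(-3 + V) (J(V) = -4*(V - 1)*(V - 3) = -4*(-1 + V)*(-3 + V))
U(z, k) = z + 12*z**2 (U(z, k) = ((z*3)*4)*z + z = ((3*z)*4)*z + z = (12*z)*z + z = 12*z**2 + z = z + 12*z**2)
1/(-3827 + U(J(8), -60)) = 1/(-3827 + (-4*(-1 + 8)*(-3 + 8))*(1 + 12*(-4*(-1 + 8)*(-3 + 8)))) = 1/(-3827 + (-4*7*5)*(1 + 12*(-4*7*5))) = 1/(-3827 - 140*(1 + 12*(-140))) = 1/(-3827 - 140*(1 - 1680)) = 1/(-3827 - 140*(-1679)) = 1/(-3827 + 235060) = 1/231233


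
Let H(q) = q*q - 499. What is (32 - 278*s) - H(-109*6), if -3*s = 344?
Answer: -1185923/3 ≈ -3.9531e+5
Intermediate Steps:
s = -344/3 (s = -⅓*344 = -344/3 ≈ -114.67)
H(q) = -499 + q² (H(q) = q² - 499 = -499 + q²)
(32 - 278*s) - H(-109*6) = (32 - 278*(-344/3)) - (-499 + (-109*6)²) = (32 + 95632/3) - (-499 + (-654)²) = 95728/3 - (-499 + 427716) = 95728/3 - 1*427217 = 95728/3 - 427217 = -1185923/3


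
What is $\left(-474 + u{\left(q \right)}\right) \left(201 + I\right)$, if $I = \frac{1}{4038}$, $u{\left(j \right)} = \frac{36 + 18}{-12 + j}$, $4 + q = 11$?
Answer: $- \frac{327902156}{3365} \approx -97445.0$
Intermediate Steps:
$q = 7$ ($q = -4 + 11 = 7$)
$u{\left(j \right)} = \frac{54}{-12 + j}$
$I = \frac{1}{4038} \approx 0.00024765$
$\left(-474 + u{\left(q \right)}\right) \left(201 + I\right) = \left(-474 + \frac{54}{-12 + 7}\right) \left(201 + \frac{1}{4038}\right) = \left(-474 + \frac{54}{-5}\right) \frac{811639}{4038} = \left(-474 + 54 \left(- \frac{1}{5}\right)\right) \frac{811639}{4038} = \left(-474 - \frac{54}{5}\right) \frac{811639}{4038} = \left(- \frac{2424}{5}\right) \frac{811639}{4038} = - \frac{327902156}{3365}$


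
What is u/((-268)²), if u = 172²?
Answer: 1849/4489 ≈ 0.41190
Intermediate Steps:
u = 29584
u/((-268)²) = 29584/((-268)²) = 29584/71824 = 29584*(1/71824) = 1849/4489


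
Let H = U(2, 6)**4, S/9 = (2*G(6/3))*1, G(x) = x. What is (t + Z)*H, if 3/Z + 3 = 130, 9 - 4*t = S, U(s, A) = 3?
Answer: -276777/508 ≈ -544.84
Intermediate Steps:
S = 36 (S = 9*((2*(6/3))*1) = 9*((2*(6*(1/3)))*1) = 9*((2*2)*1) = 9*(4*1) = 9*4 = 36)
H = 81 (H = 3**4 = 81)
t = -27/4 (t = 9/4 - 1/4*36 = 9/4 - 9 = -27/4 ≈ -6.7500)
Z = 3/127 (Z = 3/(-3 + 130) = 3/127 ≈ 0.023622)
(t + Z)*H = (-27/4 + 3/127)*81 = -3417/508*81 = -276777/508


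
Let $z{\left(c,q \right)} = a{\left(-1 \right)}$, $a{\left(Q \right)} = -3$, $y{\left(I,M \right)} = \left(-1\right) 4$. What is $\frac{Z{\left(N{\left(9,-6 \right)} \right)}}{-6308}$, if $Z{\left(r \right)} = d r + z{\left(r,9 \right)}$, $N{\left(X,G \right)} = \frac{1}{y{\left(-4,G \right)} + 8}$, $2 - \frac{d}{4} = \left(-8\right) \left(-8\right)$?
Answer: $\frac{65}{6308} \approx 0.010304$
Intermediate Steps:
$y{\left(I,M \right)} = -4$
$z{\left(c,q \right)} = -3$
$d = -248$ ($d = 8 - 4 \left(\left(-8\right) \left(-8\right)\right) = 8 - 256 = -248$)
$N{\left(X,G \right)} = \frac{1}{4}$ ($N{\left(X,G \right)} = \frac{1}{-4 + 8} = \frac{1}{4}$)
$Z{\left(r \right)} = -3 - 248 r$ ($Z{\left(r \right)} = - 248 r - 3 = -3 - 248 r$)
$\frac{Z{\left(N{\left(9,-6 \right)} \right)}}{-6308} = \frac{-3 - 62}{-6308} = \left(-3 - 62\right) \left(- \frac{1}{6308}\right) = \left(-65\right) \left(- \frac{1}{6308}\right) = \frac{65}{6308}$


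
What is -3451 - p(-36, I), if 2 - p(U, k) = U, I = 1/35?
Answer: -3489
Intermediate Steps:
I = 1/35 ≈ 0.028571
p(U, k) = 2 - U
-3451 - p(-36, I) = -3451 - (2 - 1*(-36)) = -3451 - (2 + 36) = -3451 - 1*38 = -3451 - 38 = -3489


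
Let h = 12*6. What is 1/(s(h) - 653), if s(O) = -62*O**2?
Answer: -1/322061 ≈ -3.1050e-6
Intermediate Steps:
h = 72
1/(s(h) - 653) = 1/(-62*72**2 - 653) = 1/(-62*5184 - 653) = 1/(-321408 - 653) = 1/(-322061) = -1/322061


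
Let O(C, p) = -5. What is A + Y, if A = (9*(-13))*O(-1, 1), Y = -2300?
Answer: -1715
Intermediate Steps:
A = 585 (A = (9*(-13))*(-5) = -117*(-5) = 585)
A + Y = 585 - 2300 = -1715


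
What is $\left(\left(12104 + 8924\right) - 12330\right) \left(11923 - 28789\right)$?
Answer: $-146700468$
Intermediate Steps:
$\left(\left(12104 + 8924\right) - 12330\right) \left(11923 - 28789\right) = \left(21028 - 12330\right) \left(-16866\right) = 8698 \left(-16866\right) = -146700468$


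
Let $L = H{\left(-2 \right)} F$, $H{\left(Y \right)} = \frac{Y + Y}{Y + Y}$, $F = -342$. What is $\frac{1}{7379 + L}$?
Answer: $\frac{1}{7037} \approx 0.00014211$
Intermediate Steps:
$H{\left(Y \right)} = 1$ ($H{\left(Y \right)} = \frac{2 Y}{2 Y} = 2 Y \frac{1}{2 Y} = 1$)
$L = -342$ ($L = 1 \left(-342\right) = -342$)
$\frac{1}{7379 + L} = \frac{1}{7379 - 342} = \frac{1}{7037}$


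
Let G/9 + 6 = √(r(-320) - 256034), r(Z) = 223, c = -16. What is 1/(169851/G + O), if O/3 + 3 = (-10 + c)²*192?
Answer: 81505853685/31735653949880012 + 15441*I*√255811/31735653949880012 ≈ 2.5683e-6 + 2.4609e-10*I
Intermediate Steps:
G = -54 + 9*I*√255811 (G = -54 + 9*√(223 - 256034) = -54 + 9*√(-255811) = -54 + 9*(I*√255811) = -54 + 9*I*√255811 ≈ -54.0 + 4552.0*I)
O = 389367 (O = -9 + 3*((-10 - 16)²*192) = -9 + 3*((-26)²*192) = -9 + 3*(676*192) = -9 + 3*129792 = -9 + 389376 = 389367)
1/(169851/G + O) = 1/(169851/(-54 + 9*I*√255811) + 389367) = 1/(389367 + 169851/(-54 + 9*I*√255811))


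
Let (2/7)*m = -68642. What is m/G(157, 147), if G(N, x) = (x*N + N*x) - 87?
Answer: -240247/46071 ≈ -5.2147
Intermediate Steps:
G(N, x) = -87 + 2*N*x (G(N, x) = (N*x + N*x) - 87 = 2*N*x - 87 = -87 + 2*N*x)
m = -240247 (m = (7/2)*(-68642) = -240247)
m/G(157, 147) = -240247/(-87 + 2*157*147) = -240247/(-87 + 46158) = -240247/46071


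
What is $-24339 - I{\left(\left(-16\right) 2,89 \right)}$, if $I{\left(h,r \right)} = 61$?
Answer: $-24400$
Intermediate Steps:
$-24339 - I{\left(\left(-16\right) 2,89 \right)} = -24339 - 61 = -24400$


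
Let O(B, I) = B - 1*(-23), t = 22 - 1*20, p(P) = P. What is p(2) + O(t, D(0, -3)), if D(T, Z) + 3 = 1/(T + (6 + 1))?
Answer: 27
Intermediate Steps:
D(T, Z) = -3 + 1/(7 + T) (D(T, Z) = -3 + 1/(T + (6 + 1)) = -3 + 1/(T + 7) = -3 + 1/(7 + T))
t = 2 (t = 22 - 20 = 2)
O(B, I) = 23 + B (O(B, I) = B + 23 = 23 + B)
p(2) + O(t, D(0, -3)) = 2 + (23 + 2) = 2 + 25 = 27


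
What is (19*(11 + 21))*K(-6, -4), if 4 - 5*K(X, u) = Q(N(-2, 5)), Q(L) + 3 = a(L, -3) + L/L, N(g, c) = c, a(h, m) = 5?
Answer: 608/5 ≈ 121.60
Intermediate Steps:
Q(L) = 3 (Q(L) = -3 + (5 + L/L) = -3 + (5 + 1) = -3 + 6 = 3)
K(X, u) = ⅕ (K(X, u) = ⅘ - ⅕*3 = ⅘ - ⅗ = ⅕)
(19*(11 + 21))*K(-6, -4) = (19*(11 + 21))*(⅕) = (19*32)*(⅕) = 608*(⅕) = 608/5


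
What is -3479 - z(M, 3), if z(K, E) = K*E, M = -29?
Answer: -3392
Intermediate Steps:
z(K, E) = E*K
-3479 - z(M, 3) = -3479 - 3*(-29) = -3479 - 1*(-87) = -3479 + 87 = -3392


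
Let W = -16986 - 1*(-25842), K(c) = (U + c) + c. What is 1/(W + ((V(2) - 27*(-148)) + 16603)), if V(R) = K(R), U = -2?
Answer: 1/29457 ≈ 3.3948e-5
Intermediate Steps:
K(c) = -2 + 2*c (K(c) = (-2 + c) + c = -2 + 2*c)
V(R) = -2 + 2*R
W = 8856 (W = -16986 + 25842 = 8856)
1/(W + ((V(2) - 27*(-148)) + 16603)) = 1/(8856 + (((-2 + 2*2) - 27*(-148)) + 16603)) = 1/(8856 + (((-2 + 4) + 3996) + 16603)) = 1/(8856 + ((2 + 3996) + 16603)) = 1/(8856 + (3998 + 16603)) = 1/(8856 + 20601) = 1/29457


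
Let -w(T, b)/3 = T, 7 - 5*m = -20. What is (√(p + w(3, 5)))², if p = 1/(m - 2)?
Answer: -148/17 ≈ -8.7059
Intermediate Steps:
m = 27/5 (m = 7/5 - ⅕*(-20) = 7/5 + 4 = 27/5 ≈ 5.4000)
w(T, b) = -3*T
p = 5/17 (p = 1/(27/5 - 2) = 1/(17/5) = 5/17 ≈ 0.29412)
(√(p + w(3, 5)))² = (√(5/17 - 3*3))² = (√(5/17 - 9))² = (√(-148/17))² = (2*I*√629/17)² = -148/17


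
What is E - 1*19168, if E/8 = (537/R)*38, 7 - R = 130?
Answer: -840304/41 ≈ -20495.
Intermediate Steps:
R = -123 (R = 7 - 1*130 = 7 - 130 = -123)
E = -54416/41 (E = 8*((537/(-123))*38) = 8*((537*(-1/123))*38) = 8*(-179/41*38) = 8*(-6802/41) = -54416/41 ≈ -1327.2)
E - 1*19168 = -54416/41 - 1*19168 = -54416/41 - 19168 = -840304/41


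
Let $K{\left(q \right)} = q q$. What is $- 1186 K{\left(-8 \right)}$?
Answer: $-75904$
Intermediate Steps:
$K{\left(q \right)} = q^{2}$
$- 1186 K{\left(-8 \right)} = - 1186 \left(-8\right)^{2} = \left(-1186\right) 64 = -75904$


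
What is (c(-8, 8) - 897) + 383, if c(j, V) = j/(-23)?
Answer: -11814/23 ≈ -513.65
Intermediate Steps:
c(j, V) = -j/23 (c(j, V) = j*(-1/23) = -j/23)
(c(-8, 8) - 897) + 383 = (-1/23*(-8) - 897) + 383 = (8/23 - 897) + 383 = -20623/23 + 383 = -11814/23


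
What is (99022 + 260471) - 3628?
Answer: 355865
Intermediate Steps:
(99022 + 260471) - 3628 = 359493 - 3628 = 355865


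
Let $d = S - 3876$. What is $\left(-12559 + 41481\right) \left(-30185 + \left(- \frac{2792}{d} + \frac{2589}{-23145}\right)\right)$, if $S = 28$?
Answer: $- \frac{3239602151483246}{3710915} \approx -8.7299 \cdot 10^{8}$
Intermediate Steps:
$d = -3848$ ($d = 28 - 3876 = -3848$)
$\left(-12559 + 41481\right) \left(-30185 + \left(- \frac{2792}{d} + \frac{2589}{-23145}\right)\right) = \left(-12559 + 41481\right) \left(-30185 + \left(- \frac{2792}{-3848} + \frac{2589}{-23145}\right)\right) = 28922 \left(-30185 + \left(\left(-2792\right) \left(- \frac{1}{3848}\right) + 2589 \left(- \frac{1}{23145}\right)\right)\right) = 28922 \left(-30185 + \left(\frac{349}{481} - \frac{863}{7715}\right)\right) = 28922 \left(-30185 + \frac{2277432}{3710915}\right) = 28922 \left(- \frac{112011691843}{3710915}\right) = - \frac{3239602151483246}{3710915}$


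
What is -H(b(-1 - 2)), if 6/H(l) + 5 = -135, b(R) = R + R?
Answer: 3/70 ≈ 0.042857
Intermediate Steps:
b(R) = 2*R
H(l) = -3/70 (H(l) = 6/(-5 - 135) = 6/(-140) = 6*(-1/140) = -3/70)
-H(b(-1 - 2)) = -1*(-3/70) = 3/70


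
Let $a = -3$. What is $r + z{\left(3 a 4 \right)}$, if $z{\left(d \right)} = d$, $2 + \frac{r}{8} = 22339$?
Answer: $178660$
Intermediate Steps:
$r = 178696$ ($r = -16 + 8 \cdot 22339 = -16 + 178712 = 178696$)
$r + z{\left(3 a 4 \right)} = 178696 + 3 \left(-3\right) 4 = 178696 - 36 = 178660$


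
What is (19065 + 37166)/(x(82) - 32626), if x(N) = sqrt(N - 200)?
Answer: -131042329/76032571 - 8033*I*sqrt(118)/152065142 ≈ -1.7235 - 0.00057384*I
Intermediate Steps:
x(N) = sqrt(-200 + N)
(19065 + 37166)/(x(82) - 32626) = (19065 + 37166)/(sqrt(-200 + 82) - 32626) = 56231/(sqrt(-118) - 32626) = 56231/(I*sqrt(118) - 32626) = 56231/(-32626 + I*sqrt(118))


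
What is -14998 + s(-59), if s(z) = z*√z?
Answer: -14998 - 59*I*√59 ≈ -14998.0 - 453.19*I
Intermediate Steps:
s(z) = z^(3/2)
-14998 + s(-59) = -14998 + (-59)^(3/2) = -14998 - 59*I*√59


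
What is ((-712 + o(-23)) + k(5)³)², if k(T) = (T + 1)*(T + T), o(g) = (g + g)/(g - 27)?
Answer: 28968324421729/625 ≈ 4.6349e+10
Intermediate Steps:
o(g) = 2*g/(-27 + g) (o(g) = (2*g)/(-27 + g) = 2*g/(-27 + g))
k(T) = 2*T*(1 + T) (k(T) = (1 + T)*(2*T) = 2*T*(1 + T))
((-712 + o(-23)) + k(5)³)² = ((-712 + 2*(-23)/(-27 - 23)) + (2*5*(1 + 5))³)² = ((-712 + 2*(-23)/(-50)) + (2*5*6)³)² = ((-712 + 2*(-23)*(-1/50)) + 60³)² = ((-712 + 23/25) + 216000)² = (-17777/25 + 216000)² = (5382223/25)² = 28968324421729/625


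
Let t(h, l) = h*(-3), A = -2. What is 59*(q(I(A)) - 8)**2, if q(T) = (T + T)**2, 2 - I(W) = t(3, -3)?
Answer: 13367984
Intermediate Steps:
t(h, l) = -3*h
I(W) = 11 (I(W) = 2 - (-3)*3 = 2 - 1*(-9) = 2 + 9 = 11)
q(T) = 4*T**2 (q(T) = (2*T)**2 = 4*T**2)
59*(q(I(A)) - 8)**2 = 59*(4*11**2 - 8)**2 = 59*(4*121 - 8)**2 = 59*(484 - 8)**2 = 59*476**2 = 59*226576 = 13367984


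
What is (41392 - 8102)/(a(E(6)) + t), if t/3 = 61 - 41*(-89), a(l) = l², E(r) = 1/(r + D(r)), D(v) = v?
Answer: 4793760/1602721 ≈ 2.9910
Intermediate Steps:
E(r) = 1/(2*r) (E(r) = 1/(r + r) = 1/(2*r))
t = 11130 (t = 3*(61 - 41*(-89)) = 3*(61 + 3649) = 3*3710 = 11130)
(41392 - 8102)/(a(E(6)) + t) = (41392 - 8102)/(((½)/6)² + 11130) = 33290/(((½)*(⅙))² + 11130) = 33290/((1/12)² + 11130) = 33290/(1/144 + 11130) = 33290/(1602721/144) = 33290*(144/1602721) = 4793760/1602721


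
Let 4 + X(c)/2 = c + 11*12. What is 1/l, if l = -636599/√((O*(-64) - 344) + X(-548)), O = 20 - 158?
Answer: -4*√478/636599 ≈ -0.00013738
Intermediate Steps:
O = -138
X(c) = 256 + 2*c (X(c) = -8 + 2*(c + 11*12) = -8 + 2*(c + 132) = -8 + 2*(132 + c) = -8 + (264 + 2*c) = 256 + 2*c)
l = -636599*√478/1912 (l = -636599/√((-138*(-64) - 344) + (256 + 2*(-548))) = -636599/√((8832 - 344) + (256 - 1096)) = -636599/√(8488 - 840) = -636599*√478/1912 ≈ -7279.3)
1/l = 1/(-636599*√478/1912) = -4*√478/636599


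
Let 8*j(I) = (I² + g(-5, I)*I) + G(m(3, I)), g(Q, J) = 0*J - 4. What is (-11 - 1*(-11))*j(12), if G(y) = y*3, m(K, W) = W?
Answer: 0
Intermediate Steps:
G(y) = 3*y
g(Q, J) = -4 (g(Q, J) = 0 - 4 = -4)
j(I) = -I/8 + I²/8 (j(I) = ((I² - 4*I) + 3*I)/8 = (I² - I)/8 = -I/8 + I²/8)
(-11 - 1*(-11))*j(12) = (-11 - 1*(-11))*((⅛)*12*(-1 + 12)) = (-11 + 11)*((⅛)*12*11) = 0*(33/2) = 0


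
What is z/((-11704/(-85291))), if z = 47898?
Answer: 107507061/308 ≈ 3.4905e+5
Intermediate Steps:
z/((-11704/(-85291))) = 47898/((-11704/(-85291))) = 47898/((-11704*(-1/85291))) = 47898/(616/4489) = 47898*(4489/616) = 107507061/308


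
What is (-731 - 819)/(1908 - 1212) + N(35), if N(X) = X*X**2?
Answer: 14919725/348 ≈ 42873.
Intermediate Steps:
N(X) = X**3
(-731 - 819)/(1908 - 1212) + N(35) = (-731 - 819)/(1908 - 1212) + 35**3 = -1550/696 + 42875 = -1550*1/696 + 42875 = -775/348 + 42875 = 14919725/348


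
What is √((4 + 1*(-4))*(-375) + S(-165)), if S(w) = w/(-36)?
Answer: √165/6 ≈ 2.1409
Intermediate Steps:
S(w) = -w/36 (S(w) = w*(-1/36) = -w/36)
√((4 + 1*(-4))*(-375) + S(-165)) = √((4 + 1*(-4))*(-375) - 1/36*(-165)) = √((4 - 4)*(-375) + 55/12) = √(0*(-375) + 55/12) = √(0 + 55/12) = √(55/12) = √165/6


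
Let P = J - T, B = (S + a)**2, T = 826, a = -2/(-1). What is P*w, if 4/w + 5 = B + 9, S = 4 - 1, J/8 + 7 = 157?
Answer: 1496/29 ≈ 51.586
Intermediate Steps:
J = 1200 (J = -56 + 8*157 = -56 + 1256 = 1200)
a = 2 (a = -2*(-1) = 2)
S = 3
B = 25 (B = (3 + 2)**2 = 5**2 = 25)
P = 374 (P = 1200 - 1*826 = 1200 - 826 = 374)
w = 4/29 (w = 4/(-5 + (25 + 9)) = 4/(-5 + 34) = 4/29 ≈ 0.13793)
P*w = 374*(4/29) = 1496/29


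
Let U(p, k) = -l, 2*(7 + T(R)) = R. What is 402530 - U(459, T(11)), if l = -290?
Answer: 402240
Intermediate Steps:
T(R) = -7 + R/2
U(p, k) = 290 (U(p, k) = -1*(-290) = 290)
402530 - U(459, T(11)) = 402530 - 1*290 = 402530 - 290 = 402240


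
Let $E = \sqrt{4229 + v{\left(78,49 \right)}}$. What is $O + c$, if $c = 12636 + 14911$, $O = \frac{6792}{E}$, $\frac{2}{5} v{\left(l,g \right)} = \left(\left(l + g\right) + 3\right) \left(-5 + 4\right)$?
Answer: $27547 + \frac{849 \sqrt{61}}{61} \approx 27656.0$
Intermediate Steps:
$v{\left(l,g \right)} = - \frac{15}{2} - \frac{5 g}{2} - \frac{5 l}{2}$ ($v{\left(l,g \right)} = \frac{5 \left(\left(l + g\right) + 3\right) \left(-5 + 4\right)}{2} = \frac{5 \left(\left(g + l\right) + 3\right) \left(-1\right)}{2} = \frac{5 \left(3 + g + l\right) \left(-1\right)}{2} = \frac{5 \left(-3 - g - l\right)}{2} = - \frac{15}{2} - \frac{5 g}{2} - \frac{5 l}{2}$)
$E = 8 \sqrt{61}$ ($E = \sqrt{4229 - 325} = \sqrt{3904} = 8 \sqrt{61} \approx 62.482$)
$O = \frac{849 \sqrt{61}}{61}$ ($O = \frac{6792}{8 \sqrt{61}} = 6792 \frac{\sqrt{61}}{488} = \frac{849 \sqrt{61}}{61} \approx 108.7$)
$c = 27547$
$O + c = \frac{849 \sqrt{61}}{61} + 27547 = 27547 + \frac{849 \sqrt{61}}{61}$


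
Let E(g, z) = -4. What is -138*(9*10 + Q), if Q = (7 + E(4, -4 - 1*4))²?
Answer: -13662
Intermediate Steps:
Q = 9 (Q = (7 - 4)² = 3² = 9)
-138*(9*10 + Q) = -138*(9*10 + 9) = -138*(90 + 9) = -138*99 = -13662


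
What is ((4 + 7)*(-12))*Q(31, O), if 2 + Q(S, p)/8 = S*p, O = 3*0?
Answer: 2112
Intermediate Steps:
O = 0
Q(S, p) = -16 + 8*S*p (Q(S, p) = -16 + 8*(S*p) = -16 + 8*S*p)
((4 + 7)*(-12))*Q(31, O) = ((4 + 7)*(-12))*(-16 + 8*31*0) = (11*(-12))*(-16 + 0) = -132*(-16) = 2112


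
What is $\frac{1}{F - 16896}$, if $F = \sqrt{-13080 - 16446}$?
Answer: $- \frac{2816}{47584057} - \frac{i \sqrt{29526}}{285504342} \approx -5.9179 \cdot 10^{-5} - 6.0185 \cdot 10^{-7} i$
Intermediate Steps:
$F = i \sqrt{29526}$ ($F = \sqrt{-29526} = i \sqrt{29526} \approx 171.83 i$)
$\frac{1}{F - 16896} = \frac{1}{i \sqrt{29526} - 16896} = \frac{1}{-16896 + i \sqrt{29526}}$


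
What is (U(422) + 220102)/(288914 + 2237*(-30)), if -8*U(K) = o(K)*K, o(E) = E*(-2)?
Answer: 264623/221804 ≈ 1.1930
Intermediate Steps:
o(E) = -2*E
U(K) = K²/4 (U(K) = -(-2*K)*K/8 = -(-1)*K²/4 = K²/4)
(U(422) + 220102)/(288914 + 2237*(-30)) = ((¼)*422² + 220102)/(288914 + 2237*(-30)) = ((¼)*178084 + 220102)/(288914 - 67110) = (44521 + 220102)/221804 = 264623*(1/221804) = 264623/221804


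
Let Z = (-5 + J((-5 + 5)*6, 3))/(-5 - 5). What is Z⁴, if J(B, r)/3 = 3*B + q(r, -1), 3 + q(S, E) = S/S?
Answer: 14641/10000 ≈ 1.4641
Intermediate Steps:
q(S, E) = -2 (q(S, E) = -3 + S/S = -3 + 1 = -2)
J(B, r) = -6 + 9*B (J(B, r) = 3*(3*B - 2) = 3*(-2 + 3*B) = -6 + 9*B)
Z = 11/10 (Z = (-5 + (-6 + 9*((-5 + 5)*6)))/(-5 - 5) = (-5 + (-6 + 9*(0*6)))/(-10) = (-5 + (-6 + 9*0))*(-⅒) = (-5 + (-6 + 0))*(-⅒) = (-5 - 6)*(-⅒) = -11*(-⅒) = 11/10 ≈ 1.1000)
Z⁴ = (11/10)⁴ = 14641/10000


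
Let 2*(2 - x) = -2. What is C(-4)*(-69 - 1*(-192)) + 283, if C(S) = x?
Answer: 652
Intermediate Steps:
x = 3 (x = 2 - ½*(-2) = 2 + 1 = 3)
C(S) = 3
C(-4)*(-69 - 1*(-192)) + 283 = 3*(-69 - 1*(-192)) + 283 = 3*(-69 + 192) + 283 = 3*123 + 283 = 369 + 283 = 652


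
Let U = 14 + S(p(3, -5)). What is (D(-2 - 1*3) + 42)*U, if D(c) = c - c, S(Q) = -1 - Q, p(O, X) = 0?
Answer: 546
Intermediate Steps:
D(c) = 0
U = 13 (U = 14 + (-1 - 1*0) = 14 + (-1 + 0) = 14 - 1 = 13)
(D(-2 - 1*3) + 42)*U = (0 + 42)*13 = 42*13 = 546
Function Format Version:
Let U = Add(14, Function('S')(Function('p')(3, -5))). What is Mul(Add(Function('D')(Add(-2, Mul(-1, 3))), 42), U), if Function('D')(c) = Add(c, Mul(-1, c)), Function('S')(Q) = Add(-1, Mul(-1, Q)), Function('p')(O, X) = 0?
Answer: 546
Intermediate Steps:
Function('D')(c) = 0
U = 13 (U = Add(14, Add(-1, Mul(-1, 0))) = Add(14, Add(-1, 0)) = Add(14, -1) = 13)
Mul(Add(Function('D')(Add(-2, Mul(-1, 3))), 42), U) = Mul(Add(0, 42), 13) = Mul(42, 13) = 546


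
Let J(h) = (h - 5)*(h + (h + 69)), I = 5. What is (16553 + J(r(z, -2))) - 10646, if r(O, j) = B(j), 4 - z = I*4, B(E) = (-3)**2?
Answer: 6255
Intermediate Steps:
B(E) = 9
z = -16 (z = 4 - 5*4 = 4 - 1*20 = 4 - 20 = -16)
r(O, j) = 9
J(h) = (-5 + h)*(69 + 2*h) (J(h) = (-5 + h)*(h + (69 + h)) = (-5 + h)*(69 + 2*h))
(16553 + J(r(z, -2))) - 10646 = (16553 + (-345 + 2*9**2 + 59*9)) - 10646 = (16553 + (-345 + 2*81 + 531)) - 10646 = (16553 + (-345 + 162 + 531)) - 10646 = (16553 + 348) - 10646 = 16901 - 10646 = 6255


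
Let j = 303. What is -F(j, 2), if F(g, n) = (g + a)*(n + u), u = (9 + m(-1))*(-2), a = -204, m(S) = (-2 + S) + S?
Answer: 792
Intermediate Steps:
m(S) = -2 + 2*S
u = -10 (u = (9 + (-2 + 2*(-1)))*(-2) = (9 + (-2 - 2))*(-2) = (9 - 4)*(-2) = 5*(-2) = -10)
F(g, n) = (-204 + g)*(-10 + n) (F(g, n) = (g - 204)*(n - 10) = (-204 + g)*(-10 + n))
-F(j, 2) = -(2040 - 204*2 - 10*303 + 303*2) = -(2040 - 408 - 3030 + 606) = -1*(-792) = 792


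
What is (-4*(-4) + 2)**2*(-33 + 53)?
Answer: 6480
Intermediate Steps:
(-4*(-4) + 2)**2*(-33 + 53) = (16 + 2)**2*20 = 18**2*20 = 324*20 = 6480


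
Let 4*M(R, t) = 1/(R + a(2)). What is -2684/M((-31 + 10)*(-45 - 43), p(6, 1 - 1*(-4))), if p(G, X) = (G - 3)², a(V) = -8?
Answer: -19754240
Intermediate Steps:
p(G, X) = (-3 + G)²
M(R, t) = 1/(4*(-8 + R)) (M(R, t) = 1/(4*(R - 8)) = 1/(4*(-8 + R)))
-2684/M((-31 + 10)*(-45 - 43), p(6, 1 - 1*(-4))) = -(-85888 + 10736*(-45 - 43)*(-31 + 10)) = -2684/(1/(4*(-8 - 21*(-88)))) = -2684/(1/(4*(-8 + 1848))) = -2684/((¼)/1840) = -2684/((¼)*(1/1840)) = -2684/1/7360 = -2684*7360 = -19754240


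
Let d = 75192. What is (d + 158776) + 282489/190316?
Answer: 44528136377/190316 ≈ 2.3397e+5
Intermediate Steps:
(d + 158776) + 282489/190316 = (75192 + 158776) + 282489/190316 = 233968 + 282489*(1/190316) = 233968 + 282489/190316 = 44528136377/190316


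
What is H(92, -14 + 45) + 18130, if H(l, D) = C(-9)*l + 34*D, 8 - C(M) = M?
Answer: 20748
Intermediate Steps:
C(M) = 8 - M
H(l, D) = 17*l + 34*D (H(l, D) = (8 - 1*(-9))*l + 34*D = (8 + 9)*l + 34*D = 17*l + 34*D)
H(92, -14 + 45) + 18130 = (17*92 + 34*(-14 + 45)) + 18130 = (1564 + 34*31) + 18130 = (1564 + 1054) + 18130 = 2618 + 18130 = 20748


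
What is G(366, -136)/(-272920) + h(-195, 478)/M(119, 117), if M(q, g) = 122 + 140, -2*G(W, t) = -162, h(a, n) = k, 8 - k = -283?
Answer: 39699249/35752520 ≈ 1.1104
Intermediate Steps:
k = 291 (k = 8 - 1*(-283) = 8 + 283 = 291)
h(a, n) = 291
G(W, t) = 81 (G(W, t) = -½*(-162) = 81)
M(q, g) = 262
G(366, -136)/(-272920) + h(-195, 478)/M(119, 117) = 81/(-272920) + 291/262 = 81*(-1/272920) + 291*(1/262) = -81/272920 + 291/262 = 39699249/35752520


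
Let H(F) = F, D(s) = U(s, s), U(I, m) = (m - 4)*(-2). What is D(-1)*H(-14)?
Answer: -140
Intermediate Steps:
U(I, m) = 8 - 2*m (U(I, m) = (-4 + m)*(-2) = 8 - 2*m)
D(s) = 8 - 2*s
D(-1)*H(-14) = (8 - 2*(-1))*(-14) = (8 + 2)*(-14) = 10*(-14) = -140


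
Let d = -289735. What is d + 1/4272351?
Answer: -1237849616984/4272351 ≈ -2.8974e+5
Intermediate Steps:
d + 1/4272351 = -289735 + 1/4272351 = -1237849616984/4272351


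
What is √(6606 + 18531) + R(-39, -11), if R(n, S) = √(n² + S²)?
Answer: √1642 + 21*√57 ≈ 199.07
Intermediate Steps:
R(n, S) = √(S² + n²)
√(6606 + 18531) + R(-39, -11) = √(6606 + 18531) + √((-11)² + (-39)²) = √25137 + √(121 + 1521) = 21*√57 + √1642 = √1642 + 21*√57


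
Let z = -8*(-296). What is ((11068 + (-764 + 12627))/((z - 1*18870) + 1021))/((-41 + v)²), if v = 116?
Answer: -22931/87080625 ≈ -0.00026333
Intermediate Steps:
z = 2368
((11068 + (-764 + 12627))/((z - 1*18870) + 1021))/((-41 + v)²) = ((11068 + (-764 + 12627))/((2368 - 1*18870) + 1021))/((-41 + 116)²) = ((11068 + 11863)/((2368 - 18870) + 1021))/(75²) = (22931/(-16502 + 1021))/5625 = (22931/(-15481))*(1/5625) = (22931*(-1/15481))*(1/5625) = -22931/15481*1/5625 = -22931/87080625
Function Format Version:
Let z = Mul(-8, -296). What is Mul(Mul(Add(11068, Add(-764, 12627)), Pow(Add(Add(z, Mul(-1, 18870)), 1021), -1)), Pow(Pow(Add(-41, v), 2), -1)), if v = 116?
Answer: Rational(-22931, 87080625) ≈ -0.00026333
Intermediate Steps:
z = 2368
Mul(Mul(Add(11068, Add(-764, 12627)), Pow(Add(Add(z, Mul(-1, 18870)), 1021), -1)), Pow(Pow(Add(-41, v), 2), -1)) = Mul(Mul(Add(11068, Add(-764, 12627)), Pow(Add(Add(2368, Mul(-1, 18870)), 1021), -1)), Pow(Pow(Add(-41, 116), 2), -1)) = Mul(Mul(Add(11068, 11863), Pow(Add(Add(2368, -18870), 1021), -1)), Pow(Pow(75, 2), -1)) = Mul(Mul(22931, Pow(Add(-16502, 1021), -1)), Pow(5625, -1)) = Mul(Mul(22931, Pow(-15481, -1)), Rational(1, 5625)) = Mul(Mul(22931, Rational(-1, 15481)), Rational(1, 5625)) = Mul(Rational(-22931, 15481), Rational(1, 5625)) = Rational(-22931, 87080625)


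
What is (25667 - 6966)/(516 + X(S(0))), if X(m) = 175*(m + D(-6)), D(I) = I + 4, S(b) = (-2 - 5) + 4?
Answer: -18701/359 ≈ -52.092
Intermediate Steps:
S(b) = -3 (S(b) = -7 + 4 = -3)
D(I) = 4 + I
X(m) = -350 + 175*m (X(m) = 175*(m + (4 - 6)) = 175*(m - 2) = 175*(-2 + m) = -350 + 175*m)
(25667 - 6966)/(516 + X(S(0))) = (25667 - 6966)/(516 + (-350 + 175*(-3))) = 18701/(516 + (-350 - 525)) = 18701/(516 - 875) = 18701/(-359) = 18701*(-1/359) = -18701/359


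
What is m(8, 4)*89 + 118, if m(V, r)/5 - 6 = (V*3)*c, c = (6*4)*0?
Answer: 2788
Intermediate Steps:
c = 0 (c = 24*0 = 0)
m(V, r) = 30 (m(V, r) = 30 + 5*((V*3)*0) = 30 + 5*((3*V)*0) = 30 + 5*0 = 30 + 0 = 30)
m(8, 4)*89 + 118 = 30*89 + 118 = 2670 + 118 = 2788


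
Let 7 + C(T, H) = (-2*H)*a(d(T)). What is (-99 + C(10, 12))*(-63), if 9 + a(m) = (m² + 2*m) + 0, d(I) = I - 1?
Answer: 142758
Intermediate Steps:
d(I) = -1 + I
a(m) = -9 + m² + 2*m (a(m) = -9 + ((m² + 2*m) + 0) = -9 + (m² + 2*m) = -9 + m² + 2*m)
C(T, H) = -7 - 2*H*(-11 + (-1 + T)² + 2*T) (C(T, H) = -7 + (-2*H)*(-9 + (-1 + T)² + 2*(-1 + T)) = -7 + (-2*H)*(-9 + (-1 + T)² + (-2 + 2*T)) = -7 + (-2*H)*(-11 + (-1 + T)² + 2*T) = -7 - 2*H*(-11 + (-1 + T)² + 2*T))
(-99 + C(10, 12))*(-63) = (-99 + (-7 + 20*12 - 2*12*10²))*(-63) = (-99 + (-7 + 240 - 2*12*100))*(-63) = (-99 + (-7 + 240 - 2400))*(-63) = (-99 - 2167)*(-63) = -2266*(-63) = 142758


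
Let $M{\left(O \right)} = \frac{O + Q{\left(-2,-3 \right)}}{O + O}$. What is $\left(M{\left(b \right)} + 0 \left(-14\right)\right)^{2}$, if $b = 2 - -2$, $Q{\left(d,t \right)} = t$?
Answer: $\frac{1}{64} \approx 0.015625$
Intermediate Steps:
$b = 4$ ($b = 2 + 2 = 4$)
$M{\left(O \right)} = \frac{-3 + O}{2 O}$ ($M{\left(O \right)} = \frac{O - 3}{O + O} = \frac{-3 + O}{2 O}$)
$\left(M{\left(b \right)} + 0 \left(-14\right)\right)^{2} = \left(\frac{-3 + 4}{2 \cdot 4} + 0 \left(-14\right)\right)^{2} = \left(\frac{1}{2} \cdot \frac{1}{4} \cdot 1 + 0\right)^{2} = \left(\frac{1}{8} + 0\right)^{2} = \left(\frac{1}{8}\right)^{2} = \frac{1}{64}$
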